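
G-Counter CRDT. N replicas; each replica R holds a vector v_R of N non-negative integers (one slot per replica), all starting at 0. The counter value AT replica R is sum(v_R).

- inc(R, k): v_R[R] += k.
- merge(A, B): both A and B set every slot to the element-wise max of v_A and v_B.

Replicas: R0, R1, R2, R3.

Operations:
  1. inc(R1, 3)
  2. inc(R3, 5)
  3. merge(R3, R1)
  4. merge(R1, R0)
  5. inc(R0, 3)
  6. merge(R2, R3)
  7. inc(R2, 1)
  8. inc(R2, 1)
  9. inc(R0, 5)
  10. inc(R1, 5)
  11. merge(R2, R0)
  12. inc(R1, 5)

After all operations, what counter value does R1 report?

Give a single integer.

Answer: 18

Derivation:
Op 1: inc R1 by 3 -> R1=(0,3,0,0) value=3
Op 2: inc R3 by 5 -> R3=(0,0,0,5) value=5
Op 3: merge R3<->R1 -> R3=(0,3,0,5) R1=(0,3,0,5)
Op 4: merge R1<->R0 -> R1=(0,3,0,5) R0=(0,3,0,5)
Op 5: inc R0 by 3 -> R0=(3,3,0,5) value=11
Op 6: merge R2<->R3 -> R2=(0,3,0,5) R3=(0,3,0,5)
Op 7: inc R2 by 1 -> R2=(0,3,1,5) value=9
Op 8: inc R2 by 1 -> R2=(0,3,2,5) value=10
Op 9: inc R0 by 5 -> R0=(8,3,0,5) value=16
Op 10: inc R1 by 5 -> R1=(0,8,0,5) value=13
Op 11: merge R2<->R0 -> R2=(8,3,2,5) R0=(8,3,2,5)
Op 12: inc R1 by 5 -> R1=(0,13,0,5) value=18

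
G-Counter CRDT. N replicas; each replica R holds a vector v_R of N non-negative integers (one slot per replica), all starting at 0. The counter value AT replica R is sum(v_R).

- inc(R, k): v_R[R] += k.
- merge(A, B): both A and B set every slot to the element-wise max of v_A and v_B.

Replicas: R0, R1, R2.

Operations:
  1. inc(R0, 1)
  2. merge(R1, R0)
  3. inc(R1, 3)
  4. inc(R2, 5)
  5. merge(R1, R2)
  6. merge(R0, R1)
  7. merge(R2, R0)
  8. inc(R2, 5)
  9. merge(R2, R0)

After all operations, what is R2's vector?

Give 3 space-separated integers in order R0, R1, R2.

Op 1: inc R0 by 1 -> R0=(1,0,0) value=1
Op 2: merge R1<->R0 -> R1=(1,0,0) R0=(1,0,0)
Op 3: inc R1 by 3 -> R1=(1,3,0) value=4
Op 4: inc R2 by 5 -> R2=(0,0,5) value=5
Op 5: merge R1<->R2 -> R1=(1,3,5) R2=(1,3,5)
Op 6: merge R0<->R1 -> R0=(1,3,5) R1=(1,3,5)
Op 7: merge R2<->R0 -> R2=(1,3,5) R0=(1,3,5)
Op 8: inc R2 by 5 -> R2=(1,3,10) value=14
Op 9: merge R2<->R0 -> R2=(1,3,10) R0=(1,3,10)

Answer: 1 3 10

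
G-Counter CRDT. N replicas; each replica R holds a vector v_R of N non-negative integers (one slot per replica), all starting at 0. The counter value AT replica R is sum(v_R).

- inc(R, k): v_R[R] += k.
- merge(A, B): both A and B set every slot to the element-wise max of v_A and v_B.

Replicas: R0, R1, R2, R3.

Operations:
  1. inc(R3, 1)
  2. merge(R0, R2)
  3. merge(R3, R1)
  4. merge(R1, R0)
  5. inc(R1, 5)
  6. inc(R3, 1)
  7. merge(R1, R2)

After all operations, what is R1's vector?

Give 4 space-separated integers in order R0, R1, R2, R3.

Answer: 0 5 0 1

Derivation:
Op 1: inc R3 by 1 -> R3=(0,0,0,1) value=1
Op 2: merge R0<->R2 -> R0=(0,0,0,0) R2=(0,0,0,0)
Op 3: merge R3<->R1 -> R3=(0,0,0,1) R1=(0,0,0,1)
Op 4: merge R1<->R0 -> R1=(0,0,0,1) R0=(0,0,0,1)
Op 5: inc R1 by 5 -> R1=(0,5,0,1) value=6
Op 6: inc R3 by 1 -> R3=(0,0,0,2) value=2
Op 7: merge R1<->R2 -> R1=(0,5,0,1) R2=(0,5,0,1)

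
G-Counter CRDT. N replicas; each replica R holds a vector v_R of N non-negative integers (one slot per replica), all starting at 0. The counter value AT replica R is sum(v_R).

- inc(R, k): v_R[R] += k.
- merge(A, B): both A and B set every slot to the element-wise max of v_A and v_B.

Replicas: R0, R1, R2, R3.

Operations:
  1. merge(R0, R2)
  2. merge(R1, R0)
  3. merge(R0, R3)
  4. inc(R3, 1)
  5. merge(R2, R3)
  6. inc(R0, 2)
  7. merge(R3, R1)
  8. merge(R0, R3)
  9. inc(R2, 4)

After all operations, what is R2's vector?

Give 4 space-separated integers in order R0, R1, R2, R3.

Op 1: merge R0<->R2 -> R0=(0,0,0,0) R2=(0,0,0,0)
Op 2: merge R1<->R0 -> R1=(0,0,0,0) R0=(0,0,0,0)
Op 3: merge R0<->R3 -> R0=(0,0,0,0) R3=(0,0,0,0)
Op 4: inc R3 by 1 -> R3=(0,0,0,1) value=1
Op 5: merge R2<->R3 -> R2=(0,0,0,1) R3=(0,0,0,1)
Op 6: inc R0 by 2 -> R0=(2,0,0,0) value=2
Op 7: merge R3<->R1 -> R3=(0,0,0,1) R1=(0,0,0,1)
Op 8: merge R0<->R3 -> R0=(2,0,0,1) R3=(2,0,0,1)
Op 9: inc R2 by 4 -> R2=(0,0,4,1) value=5

Answer: 0 0 4 1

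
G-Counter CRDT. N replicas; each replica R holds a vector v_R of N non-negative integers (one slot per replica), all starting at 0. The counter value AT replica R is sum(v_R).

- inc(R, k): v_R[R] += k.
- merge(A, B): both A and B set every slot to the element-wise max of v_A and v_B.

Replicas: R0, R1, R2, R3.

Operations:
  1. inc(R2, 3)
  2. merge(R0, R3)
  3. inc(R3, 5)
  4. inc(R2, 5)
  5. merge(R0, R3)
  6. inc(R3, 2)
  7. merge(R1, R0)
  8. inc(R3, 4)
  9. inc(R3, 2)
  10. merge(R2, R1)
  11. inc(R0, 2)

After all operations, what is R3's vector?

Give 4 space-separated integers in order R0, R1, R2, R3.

Op 1: inc R2 by 3 -> R2=(0,0,3,0) value=3
Op 2: merge R0<->R3 -> R0=(0,0,0,0) R3=(0,0,0,0)
Op 3: inc R3 by 5 -> R3=(0,0,0,5) value=5
Op 4: inc R2 by 5 -> R2=(0,0,8,0) value=8
Op 5: merge R0<->R3 -> R0=(0,0,0,5) R3=(0,0,0,5)
Op 6: inc R3 by 2 -> R3=(0,0,0,7) value=7
Op 7: merge R1<->R0 -> R1=(0,0,0,5) R0=(0,0,0,5)
Op 8: inc R3 by 4 -> R3=(0,0,0,11) value=11
Op 9: inc R3 by 2 -> R3=(0,0,0,13) value=13
Op 10: merge R2<->R1 -> R2=(0,0,8,5) R1=(0,0,8,5)
Op 11: inc R0 by 2 -> R0=(2,0,0,5) value=7

Answer: 0 0 0 13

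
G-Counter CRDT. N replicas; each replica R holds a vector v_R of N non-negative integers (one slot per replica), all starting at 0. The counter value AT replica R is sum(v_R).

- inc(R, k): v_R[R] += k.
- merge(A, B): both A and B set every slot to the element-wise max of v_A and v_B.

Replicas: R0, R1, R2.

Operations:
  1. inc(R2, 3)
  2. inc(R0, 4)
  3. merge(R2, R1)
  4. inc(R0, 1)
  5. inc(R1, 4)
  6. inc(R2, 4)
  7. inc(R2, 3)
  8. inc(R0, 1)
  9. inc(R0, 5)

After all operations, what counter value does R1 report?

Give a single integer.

Answer: 7

Derivation:
Op 1: inc R2 by 3 -> R2=(0,0,3) value=3
Op 2: inc R0 by 4 -> R0=(4,0,0) value=4
Op 3: merge R2<->R1 -> R2=(0,0,3) R1=(0,0,3)
Op 4: inc R0 by 1 -> R0=(5,0,0) value=5
Op 5: inc R1 by 4 -> R1=(0,4,3) value=7
Op 6: inc R2 by 4 -> R2=(0,0,7) value=7
Op 7: inc R2 by 3 -> R2=(0,0,10) value=10
Op 8: inc R0 by 1 -> R0=(6,0,0) value=6
Op 9: inc R0 by 5 -> R0=(11,0,0) value=11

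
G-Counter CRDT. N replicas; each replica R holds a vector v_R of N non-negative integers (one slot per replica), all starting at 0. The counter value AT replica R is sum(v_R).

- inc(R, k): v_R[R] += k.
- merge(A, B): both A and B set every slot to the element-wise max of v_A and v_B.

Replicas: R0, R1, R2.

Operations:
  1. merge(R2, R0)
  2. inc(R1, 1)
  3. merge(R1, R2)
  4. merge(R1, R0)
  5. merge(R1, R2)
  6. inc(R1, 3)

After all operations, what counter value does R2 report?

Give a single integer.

Op 1: merge R2<->R0 -> R2=(0,0,0) R0=(0,0,0)
Op 2: inc R1 by 1 -> R1=(0,1,0) value=1
Op 3: merge R1<->R2 -> R1=(0,1,0) R2=(0,1,0)
Op 4: merge R1<->R0 -> R1=(0,1,0) R0=(0,1,0)
Op 5: merge R1<->R2 -> R1=(0,1,0) R2=(0,1,0)
Op 6: inc R1 by 3 -> R1=(0,4,0) value=4

Answer: 1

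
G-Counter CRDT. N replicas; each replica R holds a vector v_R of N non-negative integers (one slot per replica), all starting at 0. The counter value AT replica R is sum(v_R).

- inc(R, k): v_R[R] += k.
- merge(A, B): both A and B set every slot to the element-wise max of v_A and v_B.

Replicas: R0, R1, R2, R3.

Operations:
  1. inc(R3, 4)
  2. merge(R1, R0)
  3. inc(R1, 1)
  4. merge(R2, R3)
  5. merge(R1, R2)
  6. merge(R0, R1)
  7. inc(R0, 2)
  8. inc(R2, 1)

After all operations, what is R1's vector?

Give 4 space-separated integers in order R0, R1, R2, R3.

Op 1: inc R3 by 4 -> R3=(0,0,0,4) value=4
Op 2: merge R1<->R0 -> R1=(0,0,0,0) R0=(0,0,0,0)
Op 3: inc R1 by 1 -> R1=(0,1,0,0) value=1
Op 4: merge R2<->R3 -> R2=(0,0,0,4) R3=(0,0,0,4)
Op 5: merge R1<->R2 -> R1=(0,1,0,4) R2=(0,1,0,4)
Op 6: merge R0<->R1 -> R0=(0,1,0,4) R1=(0,1,0,4)
Op 7: inc R0 by 2 -> R0=(2,1,0,4) value=7
Op 8: inc R2 by 1 -> R2=(0,1,1,4) value=6

Answer: 0 1 0 4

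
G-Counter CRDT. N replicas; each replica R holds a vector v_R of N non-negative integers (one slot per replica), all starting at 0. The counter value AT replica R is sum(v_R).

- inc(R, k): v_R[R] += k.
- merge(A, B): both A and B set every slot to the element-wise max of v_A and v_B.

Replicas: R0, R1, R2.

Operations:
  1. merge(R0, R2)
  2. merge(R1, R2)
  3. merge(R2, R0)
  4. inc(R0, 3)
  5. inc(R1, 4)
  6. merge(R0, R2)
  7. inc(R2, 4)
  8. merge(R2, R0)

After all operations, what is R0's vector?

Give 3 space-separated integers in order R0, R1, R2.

Answer: 3 0 4

Derivation:
Op 1: merge R0<->R2 -> R0=(0,0,0) R2=(0,0,0)
Op 2: merge R1<->R2 -> R1=(0,0,0) R2=(0,0,0)
Op 3: merge R2<->R0 -> R2=(0,0,0) R0=(0,0,0)
Op 4: inc R0 by 3 -> R0=(3,0,0) value=3
Op 5: inc R1 by 4 -> R1=(0,4,0) value=4
Op 6: merge R0<->R2 -> R0=(3,0,0) R2=(3,0,0)
Op 7: inc R2 by 4 -> R2=(3,0,4) value=7
Op 8: merge R2<->R0 -> R2=(3,0,4) R0=(3,0,4)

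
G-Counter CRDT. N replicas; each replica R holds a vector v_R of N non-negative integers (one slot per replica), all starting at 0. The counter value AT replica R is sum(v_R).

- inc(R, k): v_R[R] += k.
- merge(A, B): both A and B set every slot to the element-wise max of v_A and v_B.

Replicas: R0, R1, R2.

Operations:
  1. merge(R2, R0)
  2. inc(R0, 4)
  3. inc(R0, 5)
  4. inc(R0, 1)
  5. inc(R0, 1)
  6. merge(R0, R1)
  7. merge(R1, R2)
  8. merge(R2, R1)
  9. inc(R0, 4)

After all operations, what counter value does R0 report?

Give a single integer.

Answer: 15

Derivation:
Op 1: merge R2<->R0 -> R2=(0,0,0) R0=(0,0,0)
Op 2: inc R0 by 4 -> R0=(4,0,0) value=4
Op 3: inc R0 by 5 -> R0=(9,0,0) value=9
Op 4: inc R0 by 1 -> R0=(10,0,0) value=10
Op 5: inc R0 by 1 -> R0=(11,0,0) value=11
Op 6: merge R0<->R1 -> R0=(11,0,0) R1=(11,0,0)
Op 7: merge R1<->R2 -> R1=(11,0,0) R2=(11,0,0)
Op 8: merge R2<->R1 -> R2=(11,0,0) R1=(11,0,0)
Op 9: inc R0 by 4 -> R0=(15,0,0) value=15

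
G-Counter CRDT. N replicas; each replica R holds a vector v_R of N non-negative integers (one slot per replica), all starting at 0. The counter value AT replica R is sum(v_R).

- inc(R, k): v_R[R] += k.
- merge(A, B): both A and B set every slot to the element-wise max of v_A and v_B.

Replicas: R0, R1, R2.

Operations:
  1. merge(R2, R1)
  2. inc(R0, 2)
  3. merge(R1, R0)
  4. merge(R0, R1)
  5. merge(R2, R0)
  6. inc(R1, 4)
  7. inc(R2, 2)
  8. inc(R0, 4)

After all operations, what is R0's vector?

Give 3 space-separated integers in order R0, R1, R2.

Answer: 6 0 0

Derivation:
Op 1: merge R2<->R1 -> R2=(0,0,0) R1=(0,0,0)
Op 2: inc R0 by 2 -> R0=(2,0,0) value=2
Op 3: merge R1<->R0 -> R1=(2,0,0) R0=(2,0,0)
Op 4: merge R0<->R1 -> R0=(2,0,0) R1=(2,0,0)
Op 5: merge R2<->R0 -> R2=(2,0,0) R0=(2,0,0)
Op 6: inc R1 by 4 -> R1=(2,4,0) value=6
Op 7: inc R2 by 2 -> R2=(2,0,2) value=4
Op 8: inc R0 by 4 -> R0=(6,0,0) value=6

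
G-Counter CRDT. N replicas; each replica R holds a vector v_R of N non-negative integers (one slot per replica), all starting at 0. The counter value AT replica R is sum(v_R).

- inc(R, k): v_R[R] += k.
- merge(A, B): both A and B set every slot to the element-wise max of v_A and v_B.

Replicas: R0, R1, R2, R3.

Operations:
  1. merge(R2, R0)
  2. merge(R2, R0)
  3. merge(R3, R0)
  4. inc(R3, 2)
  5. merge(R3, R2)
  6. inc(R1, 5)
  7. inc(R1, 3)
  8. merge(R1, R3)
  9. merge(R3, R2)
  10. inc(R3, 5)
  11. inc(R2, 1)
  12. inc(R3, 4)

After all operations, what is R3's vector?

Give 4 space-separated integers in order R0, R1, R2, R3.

Op 1: merge R2<->R0 -> R2=(0,0,0,0) R0=(0,0,0,0)
Op 2: merge R2<->R0 -> R2=(0,0,0,0) R0=(0,0,0,0)
Op 3: merge R3<->R0 -> R3=(0,0,0,0) R0=(0,0,0,0)
Op 4: inc R3 by 2 -> R3=(0,0,0,2) value=2
Op 5: merge R3<->R2 -> R3=(0,0,0,2) R2=(0,0,0,2)
Op 6: inc R1 by 5 -> R1=(0,5,0,0) value=5
Op 7: inc R1 by 3 -> R1=(0,8,0,0) value=8
Op 8: merge R1<->R3 -> R1=(0,8,0,2) R3=(0,8,0,2)
Op 9: merge R3<->R2 -> R3=(0,8,0,2) R2=(0,8,0,2)
Op 10: inc R3 by 5 -> R3=(0,8,0,7) value=15
Op 11: inc R2 by 1 -> R2=(0,8,1,2) value=11
Op 12: inc R3 by 4 -> R3=(0,8,0,11) value=19

Answer: 0 8 0 11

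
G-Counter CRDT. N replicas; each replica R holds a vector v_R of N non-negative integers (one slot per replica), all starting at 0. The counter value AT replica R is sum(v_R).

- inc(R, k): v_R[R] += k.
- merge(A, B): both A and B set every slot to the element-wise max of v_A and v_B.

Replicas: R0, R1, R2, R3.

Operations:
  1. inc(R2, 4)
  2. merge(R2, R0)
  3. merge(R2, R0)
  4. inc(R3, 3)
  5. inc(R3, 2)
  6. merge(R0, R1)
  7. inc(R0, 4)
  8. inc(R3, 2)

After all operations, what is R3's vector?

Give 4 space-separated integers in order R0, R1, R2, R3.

Answer: 0 0 0 7

Derivation:
Op 1: inc R2 by 4 -> R2=(0,0,4,0) value=4
Op 2: merge R2<->R0 -> R2=(0,0,4,0) R0=(0,0,4,0)
Op 3: merge R2<->R0 -> R2=(0,0,4,0) R0=(0,0,4,0)
Op 4: inc R3 by 3 -> R3=(0,0,0,3) value=3
Op 5: inc R3 by 2 -> R3=(0,0,0,5) value=5
Op 6: merge R0<->R1 -> R0=(0,0,4,0) R1=(0,0,4,0)
Op 7: inc R0 by 4 -> R0=(4,0,4,0) value=8
Op 8: inc R3 by 2 -> R3=(0,0,0,7) value=7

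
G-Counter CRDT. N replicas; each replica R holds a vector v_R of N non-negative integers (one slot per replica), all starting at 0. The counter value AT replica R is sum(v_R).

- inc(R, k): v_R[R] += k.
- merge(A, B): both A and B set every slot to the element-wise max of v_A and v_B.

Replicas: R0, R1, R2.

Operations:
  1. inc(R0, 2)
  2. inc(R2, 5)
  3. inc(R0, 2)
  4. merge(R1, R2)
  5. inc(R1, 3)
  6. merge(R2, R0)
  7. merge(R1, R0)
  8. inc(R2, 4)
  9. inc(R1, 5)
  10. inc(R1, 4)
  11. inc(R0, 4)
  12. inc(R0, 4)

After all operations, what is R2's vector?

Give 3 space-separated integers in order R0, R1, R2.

Answer: 4 0 9

Derivation:
Op 1: inc R0 by 2 -> R0=(2,0,0) value=2
Op 2: inc R2 by 5 -> R2=(0,0,5) value=5
Op 3: inc R0 by 2 -> R0=(4,0,0) value=4
Op 4: merge R1<->R2 -> R1=(0,0,5) R2=(0,0,5)
Op 5: inc R1 by 3 -> R1=(0,3,5) value=8
Op 6: merge R2<->R0 -> R2=(4,0,5) R0=(4,0,5)
Op 7: merge R1<->R0 -> R1=(4,3,5) R0=(4,3,5)
Op 8: inc R2 by 4 -> R2=(4,0,9) value=13
Op 9: inc R1 by 5 -> R1=(4,8,5) value=17
Op 10: inc R1 by 4 -> R1=(4,12,5) value=21
Op 11: inc R0 by 4 -> R0=(8,3,5) value=16
Op 12: inc R0 by 4 -> R0=(12,3,5) value=20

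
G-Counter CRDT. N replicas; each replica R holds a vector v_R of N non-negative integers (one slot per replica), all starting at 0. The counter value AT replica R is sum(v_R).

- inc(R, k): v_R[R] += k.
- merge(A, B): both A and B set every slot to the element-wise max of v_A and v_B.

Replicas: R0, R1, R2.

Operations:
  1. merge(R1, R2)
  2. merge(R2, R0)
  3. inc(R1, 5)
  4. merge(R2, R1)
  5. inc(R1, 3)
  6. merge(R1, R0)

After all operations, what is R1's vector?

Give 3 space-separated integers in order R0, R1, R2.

Answer: 0 8 0

Derivation:
Op 1: merge R1<->R2 -> R1=(0,0,0) R2=(0,0,0)
Op 2: merge R2<->R0 -> R2=(0,0,0) R0=(0,0,0)
Op 3: inc R1 by 5 -> R1=(0,5,0) value=5
Op 4: merge R2<->R1 -> R2=(0,5,0) R1=(0,5,0)
Op 5: inc R1 by 3 -> R1=(0,8,0) value=8
Op 6: merge R1<->R0 -> R1=(0,8,0) R0=(0,8,0)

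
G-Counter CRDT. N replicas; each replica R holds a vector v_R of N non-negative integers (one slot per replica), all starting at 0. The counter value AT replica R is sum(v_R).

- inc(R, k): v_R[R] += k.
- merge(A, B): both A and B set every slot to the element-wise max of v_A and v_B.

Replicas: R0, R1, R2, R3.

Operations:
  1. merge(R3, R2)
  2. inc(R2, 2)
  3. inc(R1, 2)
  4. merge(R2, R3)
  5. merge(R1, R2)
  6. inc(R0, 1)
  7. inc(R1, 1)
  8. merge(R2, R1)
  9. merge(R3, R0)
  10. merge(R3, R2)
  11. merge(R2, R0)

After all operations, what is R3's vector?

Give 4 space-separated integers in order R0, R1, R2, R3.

Op 1: merge R3<->R2 -> R3=(0,0,0,0) R2=(0,0,0,0)
Op 2: inc R2 by 2 -> R2=(0,0,2,0) value=2
Op 3: inc R1 by 2 -> R1=(0,2,0,0) value=2
Op 4: merge R2<->R3 -> R2=(0,0,2,0) R3=(0,0,2,0)
Op 5: merge R1<->R2 -> R1=(0,2,2,0) R2=(0,2,2,0)
Op 6: inc R0 by 1 -> R0=(1,0,0,0) value=1
Op 7: inc R1 by 1 -> R1=(0,3,2,0) value=5
Op 8: merge R2<->R1 -> R2=(0,3,2,0) R1=(0,3,2,0)
Op 9: merge R3<->R0 -> R3=(1,0,2,0) R0=(1,0,2,0)
Op 10: merge R3<->R2 -> R3=(1,3,2,0) R2=(1,3,2,0)
Op 11: merge R2<->R0 -> R2=(1,3,2,0) R0=(1,3,2,0)

Answer: 1 3 2 0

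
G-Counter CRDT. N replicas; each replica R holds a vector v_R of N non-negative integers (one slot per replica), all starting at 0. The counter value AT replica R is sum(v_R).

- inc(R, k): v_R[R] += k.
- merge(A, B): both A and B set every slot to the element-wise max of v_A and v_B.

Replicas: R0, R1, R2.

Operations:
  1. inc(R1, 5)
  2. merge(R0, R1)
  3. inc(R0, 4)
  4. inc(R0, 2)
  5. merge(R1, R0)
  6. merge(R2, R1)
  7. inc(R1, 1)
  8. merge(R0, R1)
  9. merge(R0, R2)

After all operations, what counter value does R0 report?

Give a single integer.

Op 1: inc R1 by 5 -> R1=(0,5,0) value=5
Op 2: merge R0<->R1 -> R0=(0,5,0) R1=(0,5,0)
Op 3: inc R0 by 4 -> R0=(4,5,0) value=9
Op 4: inc R0 by 2 -> R0=(6,5,0) value=11
Op 5: merge R1<->R0 -> R1=(6,5,0) R0=(6,5,0)
Op 6: merge R2<->R1 -> R2=(6,5,0) R1=(6,5,0)
Op 7: inc R1 by 1 -> R1=(6,6,0) value=12
Op 8: merge R0<->R1 -> R0=(6,6,0) R1=(6,6,0)
Op 9: merge R0<->R2 -> R0=(6,6,0) R2=(6,6,0)

Answer: 12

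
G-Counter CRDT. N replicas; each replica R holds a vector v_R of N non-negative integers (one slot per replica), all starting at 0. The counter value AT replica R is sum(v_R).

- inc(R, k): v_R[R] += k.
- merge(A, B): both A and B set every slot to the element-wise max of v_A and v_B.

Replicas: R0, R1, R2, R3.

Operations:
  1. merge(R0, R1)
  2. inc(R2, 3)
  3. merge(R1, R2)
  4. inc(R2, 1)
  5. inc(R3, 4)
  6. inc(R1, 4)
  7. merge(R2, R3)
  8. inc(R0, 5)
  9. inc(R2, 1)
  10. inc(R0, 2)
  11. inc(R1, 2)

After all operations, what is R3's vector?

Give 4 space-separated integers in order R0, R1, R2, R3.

Op 1: merge R0<->R1 -> R0=(0,0,0,0) R1=(0,0,0,0)
Op 2: inc R2 by 3 -> R2=(0,0,3,0) value=3
Op 3: merge R1<->R2 -> R1=(0,0,3,0) R2=(0,0,3,0)
Op 4: inc R2 by 1 -> R2=(0,0,4,0) value=4
Op 5: inc R3 by 4 -> R3=(0,0,0,4) value=4
Op 6: inc R1 by 4 -> R1=(0,4,3,0) value=7
Op 7: merge R2<->R3 -> R2=(0,0,4,4) R3=(0,0,4,4)
Op 8: inc R0 by 5 -> R0=(5,0,0,0) value=5
Op 9: inc R2 by 1 -> R2=(0,0,5,4) value=9
Op 10: inc R0 by 2 -> R0=(7,0,0,0) value=7
Op 11: inc R1 by 2 -> R1=(0,6,3,0) value=9

Answer: 0 0 4 4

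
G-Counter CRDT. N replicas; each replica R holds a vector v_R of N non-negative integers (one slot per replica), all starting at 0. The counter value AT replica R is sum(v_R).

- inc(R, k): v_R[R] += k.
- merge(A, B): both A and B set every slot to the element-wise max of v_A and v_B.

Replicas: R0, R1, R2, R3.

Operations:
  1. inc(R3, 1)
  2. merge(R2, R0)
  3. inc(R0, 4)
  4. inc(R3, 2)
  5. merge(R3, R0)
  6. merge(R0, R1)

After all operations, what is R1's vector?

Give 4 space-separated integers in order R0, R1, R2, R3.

Op 1: inc R3 by 1 -> R3=(0,0,0,1) value=1
Op 2: merge R2<->R0 -> R2=(0,0,0,0) R0=(0,0,0,0)
Op 3: inc R0 by 4 -> R0=(4,0,0,0) value=4
Op 4: inc R3 by 2 -> R3=(0,0,0,3) value=3
Op 5: merge R3<->R0 -> R3=(4,0,0,3) R0=(4,0,0,3)
Op 6: merge R0<->R1 -> R0=(4,0,0,3) R1=(4,0,0,3)

Answer: 4 0 0 3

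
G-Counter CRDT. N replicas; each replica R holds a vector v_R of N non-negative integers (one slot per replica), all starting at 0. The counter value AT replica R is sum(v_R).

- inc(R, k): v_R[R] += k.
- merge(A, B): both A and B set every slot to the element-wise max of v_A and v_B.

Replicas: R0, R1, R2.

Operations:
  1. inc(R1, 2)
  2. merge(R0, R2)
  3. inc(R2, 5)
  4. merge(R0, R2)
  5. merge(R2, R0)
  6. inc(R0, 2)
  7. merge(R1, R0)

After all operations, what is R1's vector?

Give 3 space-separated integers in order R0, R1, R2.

Answer: 2 2 5

Derivation:
Op 1: inc R1 by 2 -> R1=(0,2,0) value=2
Op 2: merge R0<->R2 -> R0=(0,0,0) R2=(0,0,0)
Op 3: inc R2 by 5 -> R2=(0,0,5) value=5
Op 4: merge R0<->R2 -> R0=(0,0,5) R2=(0,0,5)
Op 5: merge R2<->R0 -> R2=(0,0,5) R0=(0,0,5)
Op 6: inc R0 by 2 -> R0=(2,0,5) value=7
Op 7: merge R1<->R0 -> R1=(2,2,5) R0=(2,2,5)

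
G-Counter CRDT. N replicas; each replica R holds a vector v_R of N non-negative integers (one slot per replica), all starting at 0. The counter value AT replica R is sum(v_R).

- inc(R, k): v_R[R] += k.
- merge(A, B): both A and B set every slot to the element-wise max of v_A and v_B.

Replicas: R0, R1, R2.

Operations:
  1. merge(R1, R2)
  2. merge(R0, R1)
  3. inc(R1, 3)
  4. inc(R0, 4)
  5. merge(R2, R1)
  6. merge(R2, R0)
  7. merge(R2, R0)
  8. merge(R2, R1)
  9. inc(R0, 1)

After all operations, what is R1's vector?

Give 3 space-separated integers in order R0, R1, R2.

Op 1: merge R1<->R2 -> R1=(0,0,0) R2=(0,0,0)
Op 2: merge R0<->R1 -> R0=(0,0,0) R1=(0,0,0)
Op 3: inc R1 by 3 -> R1=(0,3,0) value=3
Op 4: inc R0 by 4 -> R0=(4,0,0) value=4
Op 5: merge R2<->R1 -> R2=(0,3,0) R1=(0,3,0)
Op 6: merge R2<->R0 -> R2=(4,3,0) R0=(4,3,0)
Op 7: merge R2<->R0 -> R2=(4,3,0) R0=(4,3,0)
Op 8: merge R2<->R1 -> R2=(4,3,0) R1=(4,3,0)
Op 9: inc R0 by 1 -> R0=(5,3,0) value=8

Answer: 4 3 0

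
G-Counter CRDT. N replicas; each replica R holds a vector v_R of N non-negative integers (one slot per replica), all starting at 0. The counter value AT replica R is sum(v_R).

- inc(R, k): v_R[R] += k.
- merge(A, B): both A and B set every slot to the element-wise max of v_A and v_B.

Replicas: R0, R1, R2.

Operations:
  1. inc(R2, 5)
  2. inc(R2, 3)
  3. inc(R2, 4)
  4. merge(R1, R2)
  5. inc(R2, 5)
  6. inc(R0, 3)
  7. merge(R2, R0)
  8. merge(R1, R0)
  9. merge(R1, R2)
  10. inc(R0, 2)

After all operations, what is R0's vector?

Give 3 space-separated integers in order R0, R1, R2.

Answer: 5 0 17

Derivation:
Op 1: inc R2 by 5 -> R2=(0,0,5) value=5
Op 2: inc R2 by 3 -> R2=(0,0,8) value=8
Op 3: inc R2 by 4 -> R2=(0,0,12) value=12
Op 4: merge R1<->R2 -> R1=(0,0,12) R2=(0,0,12)
Op 5: inc R2 by 5 -> R2=(0,0,17) value=17
Op 6: inc R0 by 3 -> R0=(3,0,0) value=3
Op 7: merge R2<->R0 -> R2=(3,0,17) R0=(3,0,17)
Op 8: merge R1<->R0 -> R1=(3,0,17) R0=(3,0,17)
Op 9: merge R1<->R2 -> R1=(3,0,17) R2=(3,0,17)
Op 10: inc R0 by 2 -> R0=(5,0,17) value=22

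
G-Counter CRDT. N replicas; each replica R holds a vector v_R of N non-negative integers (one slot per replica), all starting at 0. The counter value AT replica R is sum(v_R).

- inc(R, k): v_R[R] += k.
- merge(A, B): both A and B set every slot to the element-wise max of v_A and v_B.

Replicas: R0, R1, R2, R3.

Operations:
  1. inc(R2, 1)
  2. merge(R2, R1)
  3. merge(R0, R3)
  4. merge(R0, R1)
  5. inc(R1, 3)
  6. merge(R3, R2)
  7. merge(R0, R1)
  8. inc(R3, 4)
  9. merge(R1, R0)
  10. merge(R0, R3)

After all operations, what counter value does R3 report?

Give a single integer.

Op 1: inc R2 by 1 -> R2=(0,0,1,0) value=1
Op 2: merge R2<->R1 -> R2=(0,0,1,0) R1=(0,0,1,0)
Op 3: merge R0<->R3 -> R0=(0,0,0,0) R3=(0,0,0,0)
Op 4: merge R0<->R1 -> R0=(0,0,1,0) R1=(0,0,1,0)
Op 5: inc R1 by 3 -> R1=(0,3,1,0) value=4
Op 6: merge R3<->R2 -> R3=(0,0,1,0) R2=(0,0,1,0)
Op 7: merge R0<->R1 -> R0=(0,3,1,0) R1=(0,3,1,0)
Op 8: inc R3 by 4 -> R3=(0,0,1,4) value=5
Op 9: merge R1<->R0 -> R1=(0,3,1,0) R0=(0,3,1,0)
Op 10: merge R0<->R3 -> R0=(0,3,1,4) R3=(0,3,1,4)

Answer: 8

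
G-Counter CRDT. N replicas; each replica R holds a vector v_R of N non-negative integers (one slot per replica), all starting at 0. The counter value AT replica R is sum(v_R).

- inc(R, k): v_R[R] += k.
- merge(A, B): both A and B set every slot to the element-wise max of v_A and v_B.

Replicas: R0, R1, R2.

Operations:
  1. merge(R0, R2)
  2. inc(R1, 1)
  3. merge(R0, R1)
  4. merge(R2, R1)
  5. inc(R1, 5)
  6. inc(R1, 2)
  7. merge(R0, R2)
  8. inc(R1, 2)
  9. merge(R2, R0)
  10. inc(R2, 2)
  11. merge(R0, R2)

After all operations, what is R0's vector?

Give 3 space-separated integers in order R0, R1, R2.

Answer: 0 1 2

Derivation:
Op 1: merge R0<->R2 -> R0=(0,0,0) R2=(0,0,0)
Op 2: inc R1 by 1 -> R1=(0,1,0) value=1
Op 3: merge R0<->R1 -> R0=(0,1,0) R1=(0,1,0)
Op 4: merge R2<->R1 -> R2=(0,1,0) R1=(0,1,0)
Op 5: inc R1 by 5 -> R1=(0,6,0) value=6
Op 6: inc R1 by 2 -> R1=(0,8,0) value=8
Op 7: merge R0<->R2 -> R0=(0,1,0) R2=(0,1,0)
Op 8: inc R1 by 2 -> R1=(0,10,0) value=10
Op 9: merge R2<->R0 -> R2=(0,1,0) R0=(0,1,0)
Op 10: inc R2 by 2 -> R2=(0,1,2) value=3
Op 11: merge R0<->R2 -> R0=(0,1,2) R2=(0,1,2)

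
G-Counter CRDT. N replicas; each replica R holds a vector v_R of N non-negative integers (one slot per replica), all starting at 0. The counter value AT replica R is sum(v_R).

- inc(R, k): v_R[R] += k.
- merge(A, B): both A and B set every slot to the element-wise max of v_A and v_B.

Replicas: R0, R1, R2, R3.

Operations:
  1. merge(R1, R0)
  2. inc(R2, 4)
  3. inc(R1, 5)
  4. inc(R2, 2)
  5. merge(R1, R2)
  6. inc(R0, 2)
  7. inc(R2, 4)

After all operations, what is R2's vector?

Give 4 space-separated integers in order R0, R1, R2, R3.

Answer: 0 5 10 0

Derivation:
Op 1: merge R1<->R0 -> R1=(0,0,0,0) R0=(0,0,0,0)
Op 2: inc R2 by 4 -> R2=(0,0,4,0) value=4
Op 3: inc R1 by 5 -> R1=(0,5,0,0) value=5
Op 4: inc R2 by 2 -> R2=(0,0,6,0) value=6
Op 5: merge R1<->R2 -> R1=(0,5,6,0) R2=(0,5,6,0)
Op 6: inc R0 by 2 -> R0=(2,0,0,0) value=2
Op 7: inc R2 by 4 -> R2=(0,5,10,0) value=15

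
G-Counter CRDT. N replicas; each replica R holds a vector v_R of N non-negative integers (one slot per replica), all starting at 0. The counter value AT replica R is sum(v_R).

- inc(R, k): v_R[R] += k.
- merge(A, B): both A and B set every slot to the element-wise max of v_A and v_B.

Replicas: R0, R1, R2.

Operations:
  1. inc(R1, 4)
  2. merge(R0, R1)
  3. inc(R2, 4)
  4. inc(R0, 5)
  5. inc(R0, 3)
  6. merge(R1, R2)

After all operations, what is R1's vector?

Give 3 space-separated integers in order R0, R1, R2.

Answer: 0 4 4

Derivation:
Op 1: inc R1 by 4 -> R1=(0,4,0) value=4
Op 2: merge R0<->R1 -> R0=(0,4,0) R1=(0,4,0)
Op 3: inc R2 by 4 -> R2=(0,0,4) value=4
Op 4: inc R0 by 5 -> R0=(5,4,0) value=9
Op 5: inc R0 by 3 -> R0=(8,4,0) value=12
Op 6: merge R1<->R2 -> R1=(0,4,4) R2=(0,4,4)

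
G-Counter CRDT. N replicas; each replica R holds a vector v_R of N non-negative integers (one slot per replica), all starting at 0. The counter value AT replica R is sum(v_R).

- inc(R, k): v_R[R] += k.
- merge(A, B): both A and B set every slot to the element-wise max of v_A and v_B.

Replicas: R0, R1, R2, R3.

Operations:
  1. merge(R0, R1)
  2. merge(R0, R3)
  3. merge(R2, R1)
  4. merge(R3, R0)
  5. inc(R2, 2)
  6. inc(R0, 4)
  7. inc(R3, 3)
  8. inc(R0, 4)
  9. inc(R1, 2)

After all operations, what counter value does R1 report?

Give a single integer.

Op 1: merge R0<->R1 -> R0=(0,0,0,0) R1=(0,0,0,0)
Op 2: merge R0<->R3 -> R0=(0,0,0,0) R3=(0,0,0,0)
Op 3: merge R2<->R1 -> R2=(0,0,0,0) R1=(0,0,0,0)
Op 4: merge R3<->R0 -> R3=(0,0,0,0) R0=(0,0,0,0)
Op 5: inc R2 by 2 -> R2=(0,0,2,0) value=2
Op 6: inc R0 by 4 -> R0=(4,0,0,0) value=4
Op 7: inc R3 by 3 -> R3=(0,0,0,3) value=3
Op 8: inc R0 by 4 -> R0=(8,0,0,0) value=8
Op 9: inc R1 by 2 -> R1=(0,2,0,0) value=2

Answer: 2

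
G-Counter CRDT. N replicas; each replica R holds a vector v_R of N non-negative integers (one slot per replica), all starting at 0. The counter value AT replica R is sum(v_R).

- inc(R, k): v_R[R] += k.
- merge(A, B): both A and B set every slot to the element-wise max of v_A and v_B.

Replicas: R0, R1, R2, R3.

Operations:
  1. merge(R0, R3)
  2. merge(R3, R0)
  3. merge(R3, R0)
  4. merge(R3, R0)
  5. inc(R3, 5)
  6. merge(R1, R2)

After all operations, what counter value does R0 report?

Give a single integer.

Op 1: merge R0<->R3 -> R0=(0,0,0,0) R3=(0,0,0,0)
Op 2: merge R3<->R0 -> R3=(0,0,0,0) R0=(0,0,0,0)
Op 3: merge R3<->R0 -> R3=(0,0,0,0) R0=(0,0,0,0)
Op 4: merge R3<->R0 -> R3=(0,0,0,0) R0=(0,0,0,0)
Op 5: inc R3 by 5 -> R3=(0,0,0,5) value=5
Op 6: merge R1<->R2 -> R1=(0,0,0,0) R2=(0,0,0,0)

Answer: 0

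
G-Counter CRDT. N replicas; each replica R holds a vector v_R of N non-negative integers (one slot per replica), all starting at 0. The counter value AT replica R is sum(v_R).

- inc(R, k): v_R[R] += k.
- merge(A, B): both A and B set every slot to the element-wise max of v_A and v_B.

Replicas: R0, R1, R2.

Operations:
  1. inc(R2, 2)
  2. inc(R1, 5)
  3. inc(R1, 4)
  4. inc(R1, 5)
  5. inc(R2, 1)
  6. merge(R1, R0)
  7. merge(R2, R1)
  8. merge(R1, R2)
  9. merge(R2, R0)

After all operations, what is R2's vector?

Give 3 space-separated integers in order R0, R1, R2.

Answer: 0 14 3

Derivation:
Op 1: inc R2 by 2 -> R2=(0,0,2) value=2
Op 2: inc R1 by 5 -> R1=(0,5,0) value=5
Op 3: inc R1 by 4 -> R1=(0,9,0) value=9
Op 4: inc R1 by 5 -> R1=(0,14,0) value=14
Op 5: inc R2 by 1 -> R2=(0,0,3) value=3
Op 6: merge R1<->R0 -> R1=(0,14,0) R0=(0,14,0)
Op 7: merge R2<->R1 -> R2=(0,14,3) R1=(0,14,3)
Op 8: merge R1<->R2 -> R1=(0,14,3) R2=(0,14,3)
Op 9: merge R2<->R0 -> R2=(0,14,3) R0=(0,14,3)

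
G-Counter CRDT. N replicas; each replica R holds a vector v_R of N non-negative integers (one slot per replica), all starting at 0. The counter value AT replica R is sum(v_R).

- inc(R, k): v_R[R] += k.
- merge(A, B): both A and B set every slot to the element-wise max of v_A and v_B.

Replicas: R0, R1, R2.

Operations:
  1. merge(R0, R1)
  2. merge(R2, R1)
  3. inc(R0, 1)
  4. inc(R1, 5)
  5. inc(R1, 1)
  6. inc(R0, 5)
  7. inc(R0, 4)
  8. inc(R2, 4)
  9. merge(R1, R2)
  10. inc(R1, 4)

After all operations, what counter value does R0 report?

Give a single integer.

Op 1: merge R0<->R1 -> R0=(0,0,0) R1=(0,0,0)
Op 2: merge R2<->R1 -> R2=(0,0,0) R1=(0,0,0)
Op 3: inc R0 by 1 -> R0=(1,0,0) value=1
Op 4: inc R1 by 5 -> R1=(0,5,0) value=5
Op 5: inc R1 by 1 -> R1=(0,6,0) value=6
Op 6: inc R0 by 5 -> R0=(6,0,0) value=6
Op 7: inc R0 by 4 -> R0=(10,0,0) value=10
Op 8: inc R2 by 4 -> R2=(0,0,4) value=4
Op 9: merge R1<->R2 -> R1=(0,6,4) R2=(0,6,4)
Op 10: inc R1 by 4 -> R1=(0,10,4) value=14

Answer: 10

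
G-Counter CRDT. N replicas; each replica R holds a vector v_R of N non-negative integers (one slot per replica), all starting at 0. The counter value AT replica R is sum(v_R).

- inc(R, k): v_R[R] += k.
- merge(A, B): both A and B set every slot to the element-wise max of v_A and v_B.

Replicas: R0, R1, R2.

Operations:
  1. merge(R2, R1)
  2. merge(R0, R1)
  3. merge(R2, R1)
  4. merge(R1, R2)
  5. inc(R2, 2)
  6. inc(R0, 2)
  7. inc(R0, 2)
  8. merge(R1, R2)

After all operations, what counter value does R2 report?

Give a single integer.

Op 1: merge R2<->R1 -> R2=(0,0,0) R1=(0,0,0)
Op 2: merge R0<->R1 -> R0=(0,0,0) R1=(0,0,0)
Op 3: merge R2<->R1 -> R2=(0,0,0) R1=(0,0,0)
Op 4: merge R1<->R2 -> R1=(0,0,0) R2=(0,0,0)
Op 5: inc R2 by 2 -> R2=(0,0,2) value=2
Op 6: inc R0 by 2 -> R0=(2,0,0) value=2
Op 7: inc R0 by 2 -> R0=(4,0,0) value=4
Op 8: merge R1<->R2 -> R1=(0,0,2) R2=(0,0,2)

Answer: 2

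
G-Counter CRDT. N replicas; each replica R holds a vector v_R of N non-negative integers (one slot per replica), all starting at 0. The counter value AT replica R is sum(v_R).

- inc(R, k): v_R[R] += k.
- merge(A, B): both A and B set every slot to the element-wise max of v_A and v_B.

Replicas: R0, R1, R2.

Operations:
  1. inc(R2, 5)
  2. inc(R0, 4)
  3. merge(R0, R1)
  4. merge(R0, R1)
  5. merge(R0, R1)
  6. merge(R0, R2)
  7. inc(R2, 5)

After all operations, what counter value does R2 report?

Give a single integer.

Answer: 14

Derivation:
Op 1: inc R2 by 5 -> R2=(0,0,5) value=5
Op 2: inc R0 by 4 -> R0=(4,0,0) value=4
Op 3: merge R0<->R1 -> R0=(4,0,0) R1=(4,0,0)
Op 4: merge R0<->R1 -> R0=(4,0,0) R1=(4,0,0)
Op 5: merge R0<->R1 -> R0=(4,0,0) R1=(4,0,0)
Op 6: merge R0<->R2 -> R0=(4,0,5) R2=(4,0,5)
Op 7: inc R2 by 5 -> R2=(4,0,10) value=14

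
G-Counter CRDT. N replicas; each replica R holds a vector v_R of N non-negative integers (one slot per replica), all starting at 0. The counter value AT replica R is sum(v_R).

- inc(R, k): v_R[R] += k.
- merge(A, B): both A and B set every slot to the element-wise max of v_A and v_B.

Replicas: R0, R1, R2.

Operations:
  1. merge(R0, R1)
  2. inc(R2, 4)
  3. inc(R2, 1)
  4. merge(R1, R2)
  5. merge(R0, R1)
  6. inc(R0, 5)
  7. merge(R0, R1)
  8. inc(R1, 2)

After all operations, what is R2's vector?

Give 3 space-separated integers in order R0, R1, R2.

Answer: 0 0 5

Derivation:
Op 1: merge R0<->R1 -> R0=(0,0,0) R1=(0,0,0)
Op 2: inc R2 by 4 -> R2=(0,0,4) value=4
Op 3: inc R2 by 1 -> R2=(0,0,5) value=5
Op 4: merge R1<->R2 -> R1=(0,0,5) R2=(0,0,5)
Op 5: merge R0<->R1 -> R0=(0,0,5) R1=(0,0,5)
Op 6: inc R0 by 5 -> R0=(5,0,5) value=10
Op 7: merge R0<->R1 -> R0=(5,0,5) R1=(5,0,5)
Op 8: inc R1 by 2 -> R1=(5,2,5) value=12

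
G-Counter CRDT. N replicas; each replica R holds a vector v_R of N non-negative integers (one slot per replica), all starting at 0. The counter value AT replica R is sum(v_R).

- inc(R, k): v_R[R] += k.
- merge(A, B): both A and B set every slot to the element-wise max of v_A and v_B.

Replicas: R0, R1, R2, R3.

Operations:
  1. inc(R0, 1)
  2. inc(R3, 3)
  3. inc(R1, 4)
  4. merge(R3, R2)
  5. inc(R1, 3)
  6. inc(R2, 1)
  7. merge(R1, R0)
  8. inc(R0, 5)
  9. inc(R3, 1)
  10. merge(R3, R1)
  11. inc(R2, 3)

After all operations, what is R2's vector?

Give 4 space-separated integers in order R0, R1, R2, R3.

Answer: 0 0 4 3

Derivation:
Op 1: inc R0 by 1 -> R0=(1,0,0,0) value=1
Op 2: inc R3 by 3 -> R3=(0,0,0,3) value=3
Op 3: inc R1 by 4 -> R1=(0,4,0,0) value=4
Op 4: merge R3<->R2 -> R3=(0,0,0,3) R2=(0,0,0,3)
Op 5: inc R1 by 3 -> R1=(0,7,0,0) value=7
Op 6: inc R2 by 1 -> R2=(0,0,1,3) value=4
Op 7: merge R1<->R0 -> R1=(1,7,0,0) R0=(1,7,0,0)
Op 8: inc R0 by 5 -> R0=(6,7,0,0) value=13
Op 9: inc R3 by 1 -> R3=(0,0,0,4) value=4
Op 10: merge R3<->R1 -> R3=(1,7,0,4) R1=(1,7,0,4)
Op 11: inc R2 by 3 -> R2=(0,0,4,3) value=7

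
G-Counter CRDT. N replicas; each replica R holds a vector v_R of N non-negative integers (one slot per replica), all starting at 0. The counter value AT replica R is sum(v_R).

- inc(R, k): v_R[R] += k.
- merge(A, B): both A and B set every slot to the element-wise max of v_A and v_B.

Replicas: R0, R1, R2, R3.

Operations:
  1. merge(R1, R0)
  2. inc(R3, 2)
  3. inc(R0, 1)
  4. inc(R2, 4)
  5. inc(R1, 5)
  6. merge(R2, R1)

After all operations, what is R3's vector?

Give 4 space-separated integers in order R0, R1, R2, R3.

Op 1: merge R1<->R0 -> R1=(0,0,0,0) R0=(0,0,0,0)
Op 2: inc R3 by 2 -> R3=(0,0,0,2) value=2
Op 3: inc R0 by 1 -> R0=(1,0,0,0) value=1
Op 4: inc R2 by 4 -> R2=(0,0,4,0) value=4
Op 5: inc R1 by 5 -> R1=(0,5,0,0) value=5
Op 6: merge R2<->R1 -> R2=(0,5,4,0) R1=(0,5,4,0)

Answer: 0 0 0 2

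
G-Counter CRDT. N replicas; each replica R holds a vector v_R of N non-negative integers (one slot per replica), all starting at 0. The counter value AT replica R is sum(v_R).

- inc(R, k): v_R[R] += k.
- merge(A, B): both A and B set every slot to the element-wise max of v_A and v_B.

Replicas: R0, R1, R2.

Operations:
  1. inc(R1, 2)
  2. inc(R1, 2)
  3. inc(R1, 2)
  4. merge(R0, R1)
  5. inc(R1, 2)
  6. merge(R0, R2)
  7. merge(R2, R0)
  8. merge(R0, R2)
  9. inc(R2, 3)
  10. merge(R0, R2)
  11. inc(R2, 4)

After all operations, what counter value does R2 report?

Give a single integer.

Answer: 13

Derivation:
Op 1: inc R1 by 2 -> R1=(0,2,0) value=2
Op 2: inc R1 by 2 -> R1=(0,4,0) value=4
Op 3: inc R1 by 2 -> R1=(0,6,0) value=6
Op 4: merge R0<->R1 -> R0=(0,6,0) R1=(0,6,0)
Op 5: inc R1 by 2 -> R1=(0,8,0) value=8
Op 6: merge R0<->R2 -> R0=(0,6,0) R2=(0,6,0)
Op 7: merge R2<->R0 -> R2=(0,6,0) R0=(0,6,0)
Op 8: merge R0<->R2 -> R0=(0,6,0) R2=(0,6,0)
Op 9: inc R2 by 3 -> R2=(0,6,3) value=9
Op 10: merge R0<->R2 -> R0=(0,6,3) R2=(0,6,3)
Op 11: inc R2 by 4 -> R2=(0,6,7) value=13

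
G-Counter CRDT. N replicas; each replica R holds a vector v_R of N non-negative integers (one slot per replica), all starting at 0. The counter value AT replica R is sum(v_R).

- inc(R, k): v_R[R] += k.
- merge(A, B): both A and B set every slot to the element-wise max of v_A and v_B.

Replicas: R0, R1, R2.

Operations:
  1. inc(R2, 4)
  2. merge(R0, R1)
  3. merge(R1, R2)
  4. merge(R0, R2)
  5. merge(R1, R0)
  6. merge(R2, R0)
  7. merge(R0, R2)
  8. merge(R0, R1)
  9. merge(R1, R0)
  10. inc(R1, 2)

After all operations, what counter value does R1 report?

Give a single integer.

Op 1: inc R2 by 4 -> R2=(0,0,4) value=4
Op 2: merge R0<->R1 -> R0=(0,0,0) R1=(0,0,0)
Op 3: merge R1<->R2 -> R1=(0,0,4) R2=(0,0,4)
Op 4: merge R0<->R2 -> R0=(0,0,4) R2=(0,0,4)
Op 5: merge R1<->R0 -> R1=(0,0,4) R0=(0,0,4)
Op 6: merge R2<->R0 -> R2=(0,0,4) R0=(0,0,4)
Op 7: merge R0<->R2 -> R0=(0,0,4) R2=(0,0,4)
Op 8: merge R0<->R1 -> R0=(0,0,4) R1=(0,0,4)
Op 9: merge R1<->R0 -> R1=(0,0,4) R0=(0,0,4)
Op 10: inc R1 by 2 -> R1=(0,2,4) value=6

Answer: 6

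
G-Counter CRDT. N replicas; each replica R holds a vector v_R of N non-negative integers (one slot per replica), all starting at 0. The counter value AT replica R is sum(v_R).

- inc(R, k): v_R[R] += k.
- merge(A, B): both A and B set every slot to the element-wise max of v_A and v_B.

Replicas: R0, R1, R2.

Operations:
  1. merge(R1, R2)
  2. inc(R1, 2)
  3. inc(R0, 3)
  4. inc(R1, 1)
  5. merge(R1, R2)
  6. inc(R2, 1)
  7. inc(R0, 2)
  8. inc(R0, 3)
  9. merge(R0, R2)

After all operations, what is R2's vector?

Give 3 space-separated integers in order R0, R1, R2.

Op 1: merge R1<->R2 -> R1=(0,0,0) R2=(0,0,0)
Op 2: inc R1 by 2 -> R1=(0,2,0) value=2
Op 3: inc R0 by 3 -> R0=(3,0,0) value=3
Op 4: inc R1 by 1 -> R1=(0,3,0) value=3
Op 5: merge R1<->R2 -> R1=(0,3,0) R2=(0,3,0)
Op 6: inc R2 by 1 -> R2=(0,3,1) value=4
Op 7: inc R0 by 2 -> R0=(5,0,0) value=5
Op 8: inc R0 by 3 -> R0=(8,0,0) value=8
Op 9: merge R0<->R2 -> R0=(8,3,1) R2=(8,3,1)

Answer: 8 3 1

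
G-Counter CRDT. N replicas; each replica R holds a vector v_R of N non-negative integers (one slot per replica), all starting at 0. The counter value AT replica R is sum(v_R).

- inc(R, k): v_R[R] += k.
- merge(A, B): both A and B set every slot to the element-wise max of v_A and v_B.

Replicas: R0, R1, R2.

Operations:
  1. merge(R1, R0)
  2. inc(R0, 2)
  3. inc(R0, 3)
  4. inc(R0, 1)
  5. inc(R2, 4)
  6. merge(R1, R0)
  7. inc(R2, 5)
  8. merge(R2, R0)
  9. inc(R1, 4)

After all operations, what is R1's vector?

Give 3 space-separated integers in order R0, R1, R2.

Answer: 6 4 0

Derivation:
Op 1: merge R1<->R0 -> R1=(0,0,0) R0=(0,0,0)
Op 2: inc R0 by 2 -> R0=(2,0,0) value=2
Op 3: inc R0 by 3 -> R0=(5,0,0) value=5
Op 4: inc R0 by 1 -> R0=(6,0,0) value=6
Op 5: inc R2 by 4 -> R2=(0,0,4) value=4
Op 6: merge R1<->R0 -> R1=(6,0,0) R0=(6,0,0)
Op 7: inc R2 by 5 -> R2=(0,0,9) value=9
Op 8: merge R2<->R0 -> R2=(6,0,9) R0=(6,0,9)
Op 9: inc R1 by 4 -> R1=(6,4,0) value=10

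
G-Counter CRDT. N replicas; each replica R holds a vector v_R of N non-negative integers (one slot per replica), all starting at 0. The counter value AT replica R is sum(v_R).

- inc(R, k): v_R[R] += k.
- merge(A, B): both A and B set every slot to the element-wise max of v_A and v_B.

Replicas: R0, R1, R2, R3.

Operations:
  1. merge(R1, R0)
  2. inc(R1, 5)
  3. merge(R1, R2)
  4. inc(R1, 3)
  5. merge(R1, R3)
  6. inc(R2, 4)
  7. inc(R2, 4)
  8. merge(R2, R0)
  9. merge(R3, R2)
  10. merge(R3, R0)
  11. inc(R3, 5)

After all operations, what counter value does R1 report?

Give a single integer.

Answer: 8

Derivation:
Op 1: merge R1<->R0 -> R1=(0,0,0,0) R0=(0,0,0,0)
Op 2: inc R1 by 5 -> R1=(0,5,0,0) value=5
Op 3: merge R1<->R2 -> R1=(0,5,0,0) R2=(0,5,0,0)
Op 4: inc R1 by 3 -> R1=(0,8,0,0) value=8
Op 5: merge R1<->R3 -> R1=(0,8,0,0) R3=(0,8,0,0)
Op 6: inc R2 by 4 -> R2=(0,5,4,0) value=9
Op 7: inc R2 by 4 -> R2=(0,5,8,0) value=13
Op 8: merge R2<->R0 -> R2=(0,5,8,0) R0=(0,5,8,0)
Op 9: merge R3<->R2 -> R3=(0,8,8,0) R2=(0,8,8,0)
Op 10: merge R3<->R0 -> R3=(0,8,8,0) R0=(0,8,8,0)
Op 11: inc R3 by 5 -> R3=(0,8,8,5) value=21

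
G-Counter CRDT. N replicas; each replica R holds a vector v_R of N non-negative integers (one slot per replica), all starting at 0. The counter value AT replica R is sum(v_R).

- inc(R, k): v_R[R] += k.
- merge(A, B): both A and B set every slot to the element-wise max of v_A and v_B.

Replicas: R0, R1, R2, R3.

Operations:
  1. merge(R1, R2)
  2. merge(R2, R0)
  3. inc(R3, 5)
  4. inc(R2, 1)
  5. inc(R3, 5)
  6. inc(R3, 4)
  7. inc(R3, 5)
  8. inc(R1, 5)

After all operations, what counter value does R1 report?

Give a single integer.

Op 1: merge R1<->R2 -> R1=(0,0,0,0) R2=(0,0,0,0)
Op 2: merge R2<->R0 -> R2=(0,0,0,0) R0=(0,0,0,0)
Op 3: inc R3 by 5 -> R3=(0,0,0,5) value=5
Op 4: inc R2 by 1 -> R2=(0,0,1,0) value=1
Op 5: inc R3 by 5 -> R3=(0,0,0,10) value=10
Op 6: inc R3 by 4 -> R3=(0,0,0,14) value=14
Op 7: inc R3 by 5 -> R3=(0,0,0,19) value=19
Op 8: inc R1 by 5 -> R1=(0,5,0,0) value=5

Answer: 5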